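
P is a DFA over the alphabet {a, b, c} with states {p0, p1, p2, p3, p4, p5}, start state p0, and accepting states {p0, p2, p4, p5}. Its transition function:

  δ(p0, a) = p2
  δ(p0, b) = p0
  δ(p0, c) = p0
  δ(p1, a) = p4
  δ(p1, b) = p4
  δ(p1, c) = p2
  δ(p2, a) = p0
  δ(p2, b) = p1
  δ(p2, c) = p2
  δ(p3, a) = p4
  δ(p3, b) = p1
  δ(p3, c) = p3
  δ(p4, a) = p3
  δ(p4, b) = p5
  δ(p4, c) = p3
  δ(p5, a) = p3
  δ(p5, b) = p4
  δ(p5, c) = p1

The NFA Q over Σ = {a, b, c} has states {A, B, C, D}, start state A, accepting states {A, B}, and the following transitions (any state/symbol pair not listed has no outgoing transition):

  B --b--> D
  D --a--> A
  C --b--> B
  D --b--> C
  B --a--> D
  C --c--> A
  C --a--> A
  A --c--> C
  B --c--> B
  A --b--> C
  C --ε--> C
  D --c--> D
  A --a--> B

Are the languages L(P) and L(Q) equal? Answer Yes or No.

The string b is accepted by P but rejected by Q.
So L(P) ≠ L(Q).

No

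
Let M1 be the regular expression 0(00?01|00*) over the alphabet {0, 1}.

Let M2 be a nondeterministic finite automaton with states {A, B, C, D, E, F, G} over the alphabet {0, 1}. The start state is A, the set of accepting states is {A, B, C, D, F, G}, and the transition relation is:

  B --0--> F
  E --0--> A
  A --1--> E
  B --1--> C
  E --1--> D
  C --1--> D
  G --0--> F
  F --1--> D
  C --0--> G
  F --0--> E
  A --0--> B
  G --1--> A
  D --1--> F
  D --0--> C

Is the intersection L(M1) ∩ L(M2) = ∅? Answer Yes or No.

The string 00 is accepted by both M1 and M2.
Hence L(M1) ∩ L(M2) ≠ ∅.

No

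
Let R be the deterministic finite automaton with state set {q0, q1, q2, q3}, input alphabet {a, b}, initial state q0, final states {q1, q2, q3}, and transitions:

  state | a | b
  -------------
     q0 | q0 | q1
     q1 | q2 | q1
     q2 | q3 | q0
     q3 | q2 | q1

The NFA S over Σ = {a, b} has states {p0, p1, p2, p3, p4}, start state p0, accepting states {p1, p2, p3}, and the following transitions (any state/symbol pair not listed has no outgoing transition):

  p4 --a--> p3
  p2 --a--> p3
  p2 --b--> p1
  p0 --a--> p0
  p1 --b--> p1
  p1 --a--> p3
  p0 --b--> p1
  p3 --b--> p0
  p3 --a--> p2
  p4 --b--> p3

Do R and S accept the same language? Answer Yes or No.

Exploring the product automaton R × S from the start pair (q0, p0), following both machines on each input symbol, reaches 4 state pairs: (q0, p0), (q1, p1), (q2, p3), (q3, p2).
R accepts in {q1, q2, q3} and S accepts in {p1, p2, p3}. In every reachable pair the two components are either both accepting — (q1, p1), (q2, p3), (q3, p2) — or both non-accepting, so no string is accepted by exactly one of the machines: L(R) \ L(S) and L(S) \ L(R) are both empty.
Hence every string is accepted by R iff it is accepted by S, and the two languages coincide.

Yes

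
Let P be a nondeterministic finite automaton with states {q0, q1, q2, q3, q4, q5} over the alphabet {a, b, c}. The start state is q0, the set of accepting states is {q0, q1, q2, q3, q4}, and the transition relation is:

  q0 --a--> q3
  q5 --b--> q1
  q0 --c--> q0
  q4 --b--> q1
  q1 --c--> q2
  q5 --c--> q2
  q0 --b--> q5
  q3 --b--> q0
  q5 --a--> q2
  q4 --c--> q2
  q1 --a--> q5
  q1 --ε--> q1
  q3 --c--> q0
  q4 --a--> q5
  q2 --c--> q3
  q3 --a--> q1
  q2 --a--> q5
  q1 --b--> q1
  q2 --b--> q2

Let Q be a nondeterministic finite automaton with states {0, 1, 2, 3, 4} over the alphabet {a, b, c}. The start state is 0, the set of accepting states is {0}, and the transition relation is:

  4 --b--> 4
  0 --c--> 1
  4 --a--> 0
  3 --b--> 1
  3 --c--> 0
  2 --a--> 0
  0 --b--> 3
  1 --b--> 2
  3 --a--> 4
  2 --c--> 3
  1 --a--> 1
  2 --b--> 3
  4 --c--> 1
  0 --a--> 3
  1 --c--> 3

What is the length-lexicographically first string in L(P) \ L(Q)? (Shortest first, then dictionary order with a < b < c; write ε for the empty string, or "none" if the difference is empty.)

The string a is accepted by P but not by Q.
No shorter string lies in the difference, and a is the lexicographically first length-1 string in L(P) \ L(Q).

a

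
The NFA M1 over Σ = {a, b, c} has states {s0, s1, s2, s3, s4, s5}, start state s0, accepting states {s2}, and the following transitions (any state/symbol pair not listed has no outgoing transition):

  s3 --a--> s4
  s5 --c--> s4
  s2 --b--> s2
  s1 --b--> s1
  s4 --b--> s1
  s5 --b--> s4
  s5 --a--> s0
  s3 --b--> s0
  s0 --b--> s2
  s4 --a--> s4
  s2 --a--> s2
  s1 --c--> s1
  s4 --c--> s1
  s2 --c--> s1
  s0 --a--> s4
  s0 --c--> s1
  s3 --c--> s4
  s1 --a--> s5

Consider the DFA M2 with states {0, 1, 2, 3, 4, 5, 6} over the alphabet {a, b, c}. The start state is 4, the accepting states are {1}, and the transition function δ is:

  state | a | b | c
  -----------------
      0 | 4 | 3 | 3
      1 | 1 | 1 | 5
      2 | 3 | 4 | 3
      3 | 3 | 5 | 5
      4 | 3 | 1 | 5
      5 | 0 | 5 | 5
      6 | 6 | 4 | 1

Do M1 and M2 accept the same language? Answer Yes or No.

Yes

Exploring the product automaton M1 × M2 from the start pair (s0, 4), following both machines on each input symbol, reaches 5 state pairs: (s0, 4), (s4, 3), (s2, 1), (s1, 5), (s5, 0).
M1 accepts in {s2} and M2 accepts in {1}. In every reachable pair the two components are either both accepting — (s2, 1) — or both non-accepting, so no string is accepted by exactly one of the machines: L(M1) \ L(M2) and L(M2) \ L(M1) are both empty.
Hence every string is accepted by M1 iff it is accepted by M2, and the two languages coincide.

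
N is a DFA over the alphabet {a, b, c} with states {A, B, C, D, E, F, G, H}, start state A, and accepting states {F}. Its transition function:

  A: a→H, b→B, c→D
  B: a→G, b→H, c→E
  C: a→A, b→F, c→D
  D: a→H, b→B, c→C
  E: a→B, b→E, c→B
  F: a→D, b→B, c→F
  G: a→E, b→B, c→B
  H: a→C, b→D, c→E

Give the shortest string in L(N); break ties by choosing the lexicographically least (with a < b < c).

A breadth-first search from A reaches an accepting state first via the path A → H → C → F on input aab.
No string of length < 3 is accepted (BFS exhausts all shorter strings without reaching an accepting state), and aab is the lexicographically least accepting string of length 3.

aab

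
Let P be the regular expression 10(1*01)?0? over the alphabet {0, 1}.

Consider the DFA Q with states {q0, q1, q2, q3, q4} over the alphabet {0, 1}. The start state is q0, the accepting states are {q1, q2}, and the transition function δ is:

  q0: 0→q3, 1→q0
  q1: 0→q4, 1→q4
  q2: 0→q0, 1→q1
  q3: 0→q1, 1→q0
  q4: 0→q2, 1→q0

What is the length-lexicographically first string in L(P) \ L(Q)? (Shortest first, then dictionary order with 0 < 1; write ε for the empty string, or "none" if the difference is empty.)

10

The string 10 is accepted by P but not by Q.
No shorter string lies in the difference, and 10 is the lexicographically first length-2 string in L(P) \ L(Q).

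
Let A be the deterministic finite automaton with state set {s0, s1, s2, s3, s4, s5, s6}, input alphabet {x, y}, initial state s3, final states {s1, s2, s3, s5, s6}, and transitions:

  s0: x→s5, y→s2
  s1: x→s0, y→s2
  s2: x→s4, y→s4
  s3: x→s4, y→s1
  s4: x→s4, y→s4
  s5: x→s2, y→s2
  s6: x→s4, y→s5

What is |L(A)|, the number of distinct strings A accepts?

7

The useful subgraph on states {s0, s1, s2, s3, s5} is acyclic, so L(A) is finite; the longest accepting path visits 5 useful states, giving maximum string length 4.
Counting accepting paths from s3 by length: 1 of length 0, 1 of length 1, 1 of length 2, 2 of length 3, 2 of length 4. Total 7.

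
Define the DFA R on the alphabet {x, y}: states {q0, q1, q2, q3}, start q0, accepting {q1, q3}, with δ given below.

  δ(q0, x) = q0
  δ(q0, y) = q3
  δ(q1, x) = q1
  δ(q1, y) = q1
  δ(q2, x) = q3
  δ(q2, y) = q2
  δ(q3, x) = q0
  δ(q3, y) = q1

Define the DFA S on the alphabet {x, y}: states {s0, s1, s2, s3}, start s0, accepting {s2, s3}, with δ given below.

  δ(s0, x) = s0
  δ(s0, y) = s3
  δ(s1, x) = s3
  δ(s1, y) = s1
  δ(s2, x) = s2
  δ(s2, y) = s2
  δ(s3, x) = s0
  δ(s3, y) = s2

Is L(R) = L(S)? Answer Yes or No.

Exploring the product automaton R × S from the start pair (q0, s0), following both machines on each input symbol, reaches 3 state pairs: (q0, s0), (q3, s3), (q1, s2).
R accepts in {q1, q3} and S accepts in {s2, s3}. In every reachable pair the two components are either both accepting — (q3, s3), (q1, s2) — or both non-accepting, so no string is accepted by exactly one of the machines: L(R) \ L(S) and L(S) \ L(R) are both empty.
Hence every string is accepted by R iff it is accepted by S, and the two languages coincide.

Yes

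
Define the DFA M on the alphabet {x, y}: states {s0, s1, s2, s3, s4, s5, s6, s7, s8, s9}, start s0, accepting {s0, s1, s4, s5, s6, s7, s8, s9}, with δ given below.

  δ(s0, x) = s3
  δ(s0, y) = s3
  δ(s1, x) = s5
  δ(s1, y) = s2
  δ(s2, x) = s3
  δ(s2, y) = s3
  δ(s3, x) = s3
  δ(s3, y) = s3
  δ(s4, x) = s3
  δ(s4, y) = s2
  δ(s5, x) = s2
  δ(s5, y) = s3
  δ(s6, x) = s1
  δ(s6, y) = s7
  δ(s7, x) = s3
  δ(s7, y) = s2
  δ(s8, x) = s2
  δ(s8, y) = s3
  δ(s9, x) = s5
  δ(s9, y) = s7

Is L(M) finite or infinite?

The useful states (reachable from s0 and able to reach an accepting state) are {s0}.
Restricted to these states the transition graph has no cycle, so every accepting path has bounded length and L is finite.

finite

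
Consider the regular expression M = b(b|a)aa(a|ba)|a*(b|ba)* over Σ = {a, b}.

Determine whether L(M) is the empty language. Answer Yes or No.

No

The empty string ε matches the expression, so it belongs to L(M).
Since L(M) contains at least one string, it is not empty.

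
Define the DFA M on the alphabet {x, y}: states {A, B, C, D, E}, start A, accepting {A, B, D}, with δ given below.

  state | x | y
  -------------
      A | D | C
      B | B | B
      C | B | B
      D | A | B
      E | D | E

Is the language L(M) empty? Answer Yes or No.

No

The empty string ε is accepted: the run A ends in the accepting state A.
Since at least one string is accepted, L(M) is not empty.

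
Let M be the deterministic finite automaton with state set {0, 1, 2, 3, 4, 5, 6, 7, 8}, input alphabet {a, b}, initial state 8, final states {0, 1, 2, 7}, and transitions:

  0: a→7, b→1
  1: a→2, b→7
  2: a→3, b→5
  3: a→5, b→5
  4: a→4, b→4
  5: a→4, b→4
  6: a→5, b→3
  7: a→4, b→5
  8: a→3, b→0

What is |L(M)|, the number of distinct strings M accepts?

5

The useful subgraph on states {0, 1, 2, 7, 8} is acyclic, so L(M) is finite; the longest accepting path visits 4 useful states, giving maximum string length 3.
Counting accepting paths from 8 by length: 1 of length 1, 2 of length 2, 2 of length 3. Total 5.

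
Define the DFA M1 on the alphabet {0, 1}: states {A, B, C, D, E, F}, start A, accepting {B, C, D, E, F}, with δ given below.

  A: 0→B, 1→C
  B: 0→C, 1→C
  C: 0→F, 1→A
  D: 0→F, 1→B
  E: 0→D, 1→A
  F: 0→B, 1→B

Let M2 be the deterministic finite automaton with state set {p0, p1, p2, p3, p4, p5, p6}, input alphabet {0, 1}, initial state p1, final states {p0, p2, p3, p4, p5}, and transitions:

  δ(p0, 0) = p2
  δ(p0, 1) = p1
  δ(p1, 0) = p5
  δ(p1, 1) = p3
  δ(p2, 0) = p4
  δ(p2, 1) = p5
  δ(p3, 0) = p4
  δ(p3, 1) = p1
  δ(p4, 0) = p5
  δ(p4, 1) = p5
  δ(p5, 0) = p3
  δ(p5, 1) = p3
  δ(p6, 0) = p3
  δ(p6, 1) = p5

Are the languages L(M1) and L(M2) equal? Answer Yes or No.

Yes

Exploring the product automaton M1 × M2 from the start pair (A, p1), following both machines on each input symbol, reaches 4 state pairs: (A, p1), (B, p5), (C, p3), (F, p4).
M1 accepts in {B, C, D, E, F} and M2 accepts in {p0, p2, p3, p4, p5}. In every reachable pair the two components are either both accepting — (B, p5), (C, p3), (F, p4) — or both non-accepting, so no string is accepted by exactly one of the machines: L(M1) \ L(M2) and L(M2) \ L(M1) are both empty.
Hence every string is accepted by M1 iff it is accepted by M2, and the two languages coincide.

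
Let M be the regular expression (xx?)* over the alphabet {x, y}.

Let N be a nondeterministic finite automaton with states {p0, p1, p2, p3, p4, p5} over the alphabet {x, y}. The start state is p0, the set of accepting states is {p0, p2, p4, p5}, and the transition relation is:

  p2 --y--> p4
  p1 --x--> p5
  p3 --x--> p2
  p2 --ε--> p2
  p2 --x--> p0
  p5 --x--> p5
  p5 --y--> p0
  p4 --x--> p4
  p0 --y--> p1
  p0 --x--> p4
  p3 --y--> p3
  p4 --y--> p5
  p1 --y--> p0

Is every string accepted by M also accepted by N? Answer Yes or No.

Yes

Converting the expression M to a DFA (subset construction, then merging equivalent states) gives the minimal DFA with states {m0, m1}, start state m0, accepting states {m0} and transitions m0: x→m0, y→m1; m1: x→m1, y→m1.
Exploring the product automaton M × N from the start pair (m0, p0), following both machines on each input symbol, reaches 6 state pairs: (m0, p0), (m0, p4), (m1, p1), (m1, p5), (m1, p0), (m1, p4).
M accepts in {m0} and N accepts in {p0, p2, p4, p5}. The reachable pairs whose M-component is accepting are (m0, p0), (m0, p4); in each of them the N-component is accepting too, so the product for L(M) \ L(N) (M-component accepting, N-component rejecting) has no reachable accepting pair and the difference is empty.
Hence every string in L(M) is also in L(N).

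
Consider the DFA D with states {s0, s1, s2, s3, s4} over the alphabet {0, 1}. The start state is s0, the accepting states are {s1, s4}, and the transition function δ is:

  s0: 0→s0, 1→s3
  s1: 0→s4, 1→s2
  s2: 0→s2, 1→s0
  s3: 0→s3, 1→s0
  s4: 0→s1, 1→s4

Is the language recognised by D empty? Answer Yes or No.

The states reachable from the start state are {s0, s3}.
None of the accepting states {s1, s4} is reachable, so no string is accepted and L(D) = ∅.

Yes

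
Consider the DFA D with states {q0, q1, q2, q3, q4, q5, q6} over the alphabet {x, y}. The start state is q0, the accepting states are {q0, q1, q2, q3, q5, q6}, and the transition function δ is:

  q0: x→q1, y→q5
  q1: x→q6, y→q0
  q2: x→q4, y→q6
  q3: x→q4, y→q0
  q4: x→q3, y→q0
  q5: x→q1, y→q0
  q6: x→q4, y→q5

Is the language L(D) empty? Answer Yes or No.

No

The empty string ε is accepted: the run q0 ends in the accepting state q0.
Since at least one string is accepted, L(D) is not empty.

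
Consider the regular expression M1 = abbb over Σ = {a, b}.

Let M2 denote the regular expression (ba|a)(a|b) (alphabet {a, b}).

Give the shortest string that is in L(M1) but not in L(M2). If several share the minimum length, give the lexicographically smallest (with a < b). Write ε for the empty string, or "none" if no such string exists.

The string abbb is accepted by M1 but not by M2.
No shorter string lies in the difference, and abbb is the lexicographically first length-4 string in L(M1) \ L(M2).

abbb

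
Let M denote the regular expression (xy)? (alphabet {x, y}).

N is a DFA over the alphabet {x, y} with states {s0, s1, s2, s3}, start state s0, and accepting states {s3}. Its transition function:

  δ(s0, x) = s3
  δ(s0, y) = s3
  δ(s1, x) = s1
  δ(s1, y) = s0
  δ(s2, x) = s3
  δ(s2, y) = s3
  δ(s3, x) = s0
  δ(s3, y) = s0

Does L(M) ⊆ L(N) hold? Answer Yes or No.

The empty string ε is in L(M) but not in L(N).
So L(M) ⊄ L(N).

No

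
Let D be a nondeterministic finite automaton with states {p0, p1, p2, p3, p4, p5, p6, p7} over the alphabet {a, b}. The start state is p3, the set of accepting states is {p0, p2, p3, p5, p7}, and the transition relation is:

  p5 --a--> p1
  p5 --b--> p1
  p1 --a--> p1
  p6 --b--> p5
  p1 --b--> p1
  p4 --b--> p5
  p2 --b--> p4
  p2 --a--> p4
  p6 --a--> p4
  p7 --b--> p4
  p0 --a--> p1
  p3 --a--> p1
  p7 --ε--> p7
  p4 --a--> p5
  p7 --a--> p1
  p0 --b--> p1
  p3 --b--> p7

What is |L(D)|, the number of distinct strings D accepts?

The useful subgraph on states {p3, p4, p5, p7} is acyclic, so L(D) is finite; the longest accepting path visits 4 useful states, giving maximum string length 3.
Counting accepting paths from p3 by length: 1 of length 0, 1 of length 1, 2 of length 3. Total 4.

4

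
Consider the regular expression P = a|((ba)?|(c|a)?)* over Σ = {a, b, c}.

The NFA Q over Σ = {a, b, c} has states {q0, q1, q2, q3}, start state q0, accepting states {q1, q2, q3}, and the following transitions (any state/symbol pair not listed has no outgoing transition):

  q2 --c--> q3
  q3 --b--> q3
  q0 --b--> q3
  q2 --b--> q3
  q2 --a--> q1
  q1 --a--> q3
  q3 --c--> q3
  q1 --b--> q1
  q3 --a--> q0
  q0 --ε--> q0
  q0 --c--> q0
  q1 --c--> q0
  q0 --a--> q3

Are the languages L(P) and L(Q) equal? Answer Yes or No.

No

The empty string ε is accepted by P but rejected by Q.
So L(P) ≠ L(Q).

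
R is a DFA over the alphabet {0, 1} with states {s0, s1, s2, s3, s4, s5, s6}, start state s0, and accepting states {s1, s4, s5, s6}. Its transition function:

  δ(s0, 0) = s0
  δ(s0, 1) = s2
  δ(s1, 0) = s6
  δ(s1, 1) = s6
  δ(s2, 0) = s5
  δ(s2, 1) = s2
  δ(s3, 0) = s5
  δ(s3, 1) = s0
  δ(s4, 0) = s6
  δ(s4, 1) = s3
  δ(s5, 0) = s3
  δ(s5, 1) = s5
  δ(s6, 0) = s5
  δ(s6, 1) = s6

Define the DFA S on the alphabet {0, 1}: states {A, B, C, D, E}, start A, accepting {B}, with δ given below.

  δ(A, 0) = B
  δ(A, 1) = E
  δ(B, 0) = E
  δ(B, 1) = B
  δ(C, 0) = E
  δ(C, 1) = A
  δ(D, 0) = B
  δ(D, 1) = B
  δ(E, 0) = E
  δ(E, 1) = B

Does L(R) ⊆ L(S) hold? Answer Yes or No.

The string 10 is in L(R) but not in L(S).
So L(R) ⊄ L(S).

No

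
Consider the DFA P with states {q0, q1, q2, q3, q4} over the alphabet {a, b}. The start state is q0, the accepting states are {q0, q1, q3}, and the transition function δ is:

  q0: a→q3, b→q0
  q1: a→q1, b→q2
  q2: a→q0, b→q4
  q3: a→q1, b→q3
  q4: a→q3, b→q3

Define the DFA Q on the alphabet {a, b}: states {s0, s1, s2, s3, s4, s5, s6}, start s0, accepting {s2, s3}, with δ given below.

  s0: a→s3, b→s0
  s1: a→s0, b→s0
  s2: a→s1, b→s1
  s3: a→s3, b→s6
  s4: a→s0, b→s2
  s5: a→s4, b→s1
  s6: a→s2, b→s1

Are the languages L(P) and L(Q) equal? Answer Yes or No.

The empty string ε is accepted by P but rejected by Q.
So L(P) ≠ L(Q).

No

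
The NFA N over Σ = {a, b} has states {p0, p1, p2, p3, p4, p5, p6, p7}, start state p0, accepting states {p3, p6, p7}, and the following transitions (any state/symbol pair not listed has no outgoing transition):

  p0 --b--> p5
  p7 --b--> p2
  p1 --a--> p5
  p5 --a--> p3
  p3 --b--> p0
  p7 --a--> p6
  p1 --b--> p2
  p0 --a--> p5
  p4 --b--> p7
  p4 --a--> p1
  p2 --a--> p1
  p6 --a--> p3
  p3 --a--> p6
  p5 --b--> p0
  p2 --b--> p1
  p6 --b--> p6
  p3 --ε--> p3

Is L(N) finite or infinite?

State p0 is reachable from the start and can reach an accepting state, and it lies on the cycle p0 → p5 → p0.
Traversing that cycle any number of times yields accepted strings of unbounded length, so the language is infinite.

infinite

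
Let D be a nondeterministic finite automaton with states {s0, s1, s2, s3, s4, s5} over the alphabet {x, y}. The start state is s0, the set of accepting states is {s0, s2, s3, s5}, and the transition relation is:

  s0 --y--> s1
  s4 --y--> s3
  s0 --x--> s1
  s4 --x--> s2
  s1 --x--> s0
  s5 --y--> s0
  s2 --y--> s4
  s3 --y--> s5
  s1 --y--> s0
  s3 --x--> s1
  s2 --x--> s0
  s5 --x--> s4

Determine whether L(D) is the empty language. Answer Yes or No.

No

The empty string ε is accepted: the run s0 ends in the accepting state s0.
Since at least one string is accepted, L(D) is not empty.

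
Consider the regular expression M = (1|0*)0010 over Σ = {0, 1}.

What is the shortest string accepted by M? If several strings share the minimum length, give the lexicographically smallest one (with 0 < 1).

0010

By inspection of the expression, no string of length less than 4 matches, and 0010 is the lexicographically first match of length 4.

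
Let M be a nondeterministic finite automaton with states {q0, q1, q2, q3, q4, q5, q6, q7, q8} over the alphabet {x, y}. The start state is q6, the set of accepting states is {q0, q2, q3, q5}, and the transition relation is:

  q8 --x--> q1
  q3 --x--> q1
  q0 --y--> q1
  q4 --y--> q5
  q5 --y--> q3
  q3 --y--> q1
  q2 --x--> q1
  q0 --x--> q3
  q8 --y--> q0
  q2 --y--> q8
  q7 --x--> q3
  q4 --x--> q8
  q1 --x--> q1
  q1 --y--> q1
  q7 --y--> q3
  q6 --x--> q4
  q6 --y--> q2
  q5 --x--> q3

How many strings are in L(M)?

8

The useful subgraph on states {q0, q2, q3, q4, q5, q6, q8} is acyclic, so L(M) is finite; the longest accepting path visits 5 useful states, giving maximum string length 4.
Counting accepting paths from q6 by length: 1 of length 1, 1 of length 2, 4 of length 3, 2 of length 4. Total 8.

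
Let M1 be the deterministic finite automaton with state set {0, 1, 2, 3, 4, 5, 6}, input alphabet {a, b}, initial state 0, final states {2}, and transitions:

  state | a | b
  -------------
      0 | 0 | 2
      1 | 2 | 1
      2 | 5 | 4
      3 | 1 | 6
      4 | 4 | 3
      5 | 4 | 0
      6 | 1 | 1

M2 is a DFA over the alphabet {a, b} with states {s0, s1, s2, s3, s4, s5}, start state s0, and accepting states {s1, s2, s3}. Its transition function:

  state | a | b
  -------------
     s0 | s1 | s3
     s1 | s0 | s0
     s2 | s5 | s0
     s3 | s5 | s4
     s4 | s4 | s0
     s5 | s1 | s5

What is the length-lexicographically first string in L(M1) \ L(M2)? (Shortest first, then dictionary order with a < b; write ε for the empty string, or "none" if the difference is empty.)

ab

The string ab is accepted by M1 but not by M2.
No shorter string lies in the difference, and ab is the lexicographically first length-2 string in L(M1) \ L(M2).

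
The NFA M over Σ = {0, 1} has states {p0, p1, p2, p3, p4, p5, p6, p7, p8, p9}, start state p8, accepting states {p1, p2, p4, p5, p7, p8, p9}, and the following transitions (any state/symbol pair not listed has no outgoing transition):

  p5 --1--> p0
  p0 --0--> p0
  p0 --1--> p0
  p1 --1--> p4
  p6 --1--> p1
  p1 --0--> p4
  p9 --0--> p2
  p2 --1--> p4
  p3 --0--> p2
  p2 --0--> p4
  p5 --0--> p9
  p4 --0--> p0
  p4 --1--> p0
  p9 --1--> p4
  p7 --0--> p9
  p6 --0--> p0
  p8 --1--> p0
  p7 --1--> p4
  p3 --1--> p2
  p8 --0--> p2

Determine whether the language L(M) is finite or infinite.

finite

The useful states (reachable from p8 and able to reach an accepting state) are {p2, p4, p8}.
Restricted to these states the transition graph has no cycle, so every accepting path has bounded length and L is finite.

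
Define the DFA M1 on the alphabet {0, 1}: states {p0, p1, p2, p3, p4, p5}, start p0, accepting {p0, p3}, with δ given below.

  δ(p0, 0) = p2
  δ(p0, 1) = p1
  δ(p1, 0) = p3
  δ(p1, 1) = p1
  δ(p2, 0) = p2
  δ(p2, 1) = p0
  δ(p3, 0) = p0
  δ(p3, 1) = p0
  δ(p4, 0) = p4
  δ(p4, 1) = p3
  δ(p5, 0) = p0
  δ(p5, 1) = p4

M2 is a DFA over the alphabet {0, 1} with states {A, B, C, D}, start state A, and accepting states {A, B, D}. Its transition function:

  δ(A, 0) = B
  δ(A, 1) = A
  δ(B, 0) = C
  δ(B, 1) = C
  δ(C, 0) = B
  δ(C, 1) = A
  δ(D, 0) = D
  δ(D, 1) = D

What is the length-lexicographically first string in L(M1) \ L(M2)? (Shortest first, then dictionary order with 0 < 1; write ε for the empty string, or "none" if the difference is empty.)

01

The string 01 is accepted by M1 but not by M2.
No shorter string lies in the difference, and 01 is the lexicographically first length-2 string in L(M1) \ L(M2).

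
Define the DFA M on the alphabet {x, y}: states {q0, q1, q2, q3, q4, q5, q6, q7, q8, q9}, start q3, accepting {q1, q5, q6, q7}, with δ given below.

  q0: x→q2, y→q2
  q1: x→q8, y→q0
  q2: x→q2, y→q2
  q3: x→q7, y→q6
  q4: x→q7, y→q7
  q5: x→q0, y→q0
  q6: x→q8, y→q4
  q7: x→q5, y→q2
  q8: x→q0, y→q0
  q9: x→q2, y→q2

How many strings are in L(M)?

The useful subgraph on states {q3, q4, q5, q6, q7} is acyclic, so L(M) is finite; the longest accepting path visits 5 useful states, giving maximum string length 4.
Counting accepting paths from q3 by length: 2 of length 1, 1 of length 2, 2 of length 3, 2 of length 4. Total 7.

7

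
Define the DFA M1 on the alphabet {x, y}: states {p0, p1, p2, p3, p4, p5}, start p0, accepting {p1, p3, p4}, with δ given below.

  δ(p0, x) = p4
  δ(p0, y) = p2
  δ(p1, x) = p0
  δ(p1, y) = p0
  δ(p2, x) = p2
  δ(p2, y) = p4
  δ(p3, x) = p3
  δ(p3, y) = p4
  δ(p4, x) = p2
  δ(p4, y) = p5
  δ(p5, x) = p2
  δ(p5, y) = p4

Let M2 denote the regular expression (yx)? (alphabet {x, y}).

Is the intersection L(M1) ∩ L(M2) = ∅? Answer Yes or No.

Yes

Converting the expression M2 to a DFA (subset construction, then merging equivalent states) gives the minimal DFA with states {r0, r1, r2, r3}, start state r0, accepting states {r0, r3} and transitions r0: x→r1, y→r2; r1: x→r1, y→r1; r2: x→r3, y→r1; r3: x→r1, y→r1.
Exploring the product automaton M1 × M2 from the start pair (p0, r0), following both machines on each input symbol, reaches 6 state pairs: (p0, r0), (p4, r1), (p2, r2), (p2, r1), (p5, r1), (p2, r3).
M1 accepts in {p1, p3, p4} and M2 accepts in {r0, r3}; no reachable pair has both components accepting, so no string drives both machines to acceptance simultaneously and L(M1) ∩ L(M2) = ∅.
So no string is accepted by both, and the intersection is empty.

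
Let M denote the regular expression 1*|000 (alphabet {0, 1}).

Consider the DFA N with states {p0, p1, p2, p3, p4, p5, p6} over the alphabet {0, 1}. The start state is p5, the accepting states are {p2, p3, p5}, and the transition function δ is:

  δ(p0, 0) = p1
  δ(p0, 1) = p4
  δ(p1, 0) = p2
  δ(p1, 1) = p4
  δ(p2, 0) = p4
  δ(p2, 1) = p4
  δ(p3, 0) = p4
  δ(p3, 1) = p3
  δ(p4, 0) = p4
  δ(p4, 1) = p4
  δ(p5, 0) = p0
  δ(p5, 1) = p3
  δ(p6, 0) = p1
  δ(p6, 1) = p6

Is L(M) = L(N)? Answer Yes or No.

Yes

Converting the expression M to a DFA (subset construction, then merging equivalent states) gives the minimal DFA with states {m0, m1, m2, m3, m4, m5}, start state m0, accepting states {m0, m2, m5} and transitions m0: 0→m1, 1→m2; m1: 0→m3, 1→m4; m2: 0→m4, 1→m2; m3: 0→m5, 1→m4; m4: 0→m4, 1→m4; m5: 0→m4, 1→m4.
Exploring the product automaton M × N from the start pair (m0, p5), following both machines on each input symbol, reaches 6 state pairs: (m0, p5), (m1, p0), (m2, p3), (m3, p1), (m4, p4), (m5, p2).
M accepts in {m0, m2, m5} and N accepts in {p2, p3, p5}. In every reachable pair the two components are either both accepting — (m0, p5), (m2, p3), (m5, p2) — or both non-accepting, so no string is accepted by exactly one of the machines: L(M) \ L(N) and L(N) \ L(M) are both empty.
Hence every string is accepted by M iff it is accepted by N, and the two languages coincide.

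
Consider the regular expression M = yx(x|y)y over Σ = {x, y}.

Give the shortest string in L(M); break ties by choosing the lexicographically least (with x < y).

By inspection of the expression, no string of length less than 4 matches, and yxxy is the lexicographically first match of length 4.

yxxy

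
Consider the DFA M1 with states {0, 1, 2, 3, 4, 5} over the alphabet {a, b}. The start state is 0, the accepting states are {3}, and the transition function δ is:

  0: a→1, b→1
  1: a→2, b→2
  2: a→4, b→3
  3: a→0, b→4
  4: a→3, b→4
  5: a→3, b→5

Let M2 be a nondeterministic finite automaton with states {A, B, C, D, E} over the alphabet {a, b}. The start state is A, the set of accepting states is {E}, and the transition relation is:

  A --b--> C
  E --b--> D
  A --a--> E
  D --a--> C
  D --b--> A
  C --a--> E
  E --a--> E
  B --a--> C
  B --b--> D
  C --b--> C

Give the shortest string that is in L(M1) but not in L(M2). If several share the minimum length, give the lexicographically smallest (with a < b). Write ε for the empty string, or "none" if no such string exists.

aab

The string aab is accepted by M1 but not by M2.
No shorter string lies in the difference, and aab is the lexicographically first length-3 string in L(M1) \ L(M2).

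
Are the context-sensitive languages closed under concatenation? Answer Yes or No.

Yes

With disjoint nonterminals (and terminals first replaced by fresh nonterminal copies so contexts cannot straddle the boundary), S → S₁S₂ added to two noncontracting grammars is noncontracting and generates L₁L₂; equivalently an LBA guesses the split point and checks each part in place.
So the context-sensitive languages are closed under concatenation.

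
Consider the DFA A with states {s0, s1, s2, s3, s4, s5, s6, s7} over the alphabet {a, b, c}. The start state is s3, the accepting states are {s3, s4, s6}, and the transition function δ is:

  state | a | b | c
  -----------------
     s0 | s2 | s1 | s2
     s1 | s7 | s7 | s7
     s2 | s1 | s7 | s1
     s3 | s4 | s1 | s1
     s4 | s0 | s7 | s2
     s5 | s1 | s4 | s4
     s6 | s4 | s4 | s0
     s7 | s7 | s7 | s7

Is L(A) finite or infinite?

The useful states (reachable from s3 and able to reach an accepting state) are {s3, s4}.
Restricted to these states the transition graph has no cycle, so every accepting path has bounded length and L is finite.

finite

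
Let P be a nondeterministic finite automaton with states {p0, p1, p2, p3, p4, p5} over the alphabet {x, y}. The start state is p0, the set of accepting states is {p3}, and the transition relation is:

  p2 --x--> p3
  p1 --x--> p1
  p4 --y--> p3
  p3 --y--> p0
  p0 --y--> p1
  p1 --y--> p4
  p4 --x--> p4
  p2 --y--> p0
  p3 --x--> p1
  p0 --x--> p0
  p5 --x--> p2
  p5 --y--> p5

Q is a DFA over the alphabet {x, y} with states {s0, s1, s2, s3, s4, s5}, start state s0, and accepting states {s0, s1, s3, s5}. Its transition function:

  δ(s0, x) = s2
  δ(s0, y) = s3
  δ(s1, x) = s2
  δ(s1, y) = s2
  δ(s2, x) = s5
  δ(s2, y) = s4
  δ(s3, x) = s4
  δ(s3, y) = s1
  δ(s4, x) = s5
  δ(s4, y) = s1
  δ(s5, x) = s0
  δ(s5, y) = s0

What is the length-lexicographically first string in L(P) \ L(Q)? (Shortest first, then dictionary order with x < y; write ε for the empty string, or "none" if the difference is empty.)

The string yyy is accepted by P but not by Q.
No shorter string lies in the difference, and yyy is the lexicographically first length-3 string in L(P) \ L(Q).

yyy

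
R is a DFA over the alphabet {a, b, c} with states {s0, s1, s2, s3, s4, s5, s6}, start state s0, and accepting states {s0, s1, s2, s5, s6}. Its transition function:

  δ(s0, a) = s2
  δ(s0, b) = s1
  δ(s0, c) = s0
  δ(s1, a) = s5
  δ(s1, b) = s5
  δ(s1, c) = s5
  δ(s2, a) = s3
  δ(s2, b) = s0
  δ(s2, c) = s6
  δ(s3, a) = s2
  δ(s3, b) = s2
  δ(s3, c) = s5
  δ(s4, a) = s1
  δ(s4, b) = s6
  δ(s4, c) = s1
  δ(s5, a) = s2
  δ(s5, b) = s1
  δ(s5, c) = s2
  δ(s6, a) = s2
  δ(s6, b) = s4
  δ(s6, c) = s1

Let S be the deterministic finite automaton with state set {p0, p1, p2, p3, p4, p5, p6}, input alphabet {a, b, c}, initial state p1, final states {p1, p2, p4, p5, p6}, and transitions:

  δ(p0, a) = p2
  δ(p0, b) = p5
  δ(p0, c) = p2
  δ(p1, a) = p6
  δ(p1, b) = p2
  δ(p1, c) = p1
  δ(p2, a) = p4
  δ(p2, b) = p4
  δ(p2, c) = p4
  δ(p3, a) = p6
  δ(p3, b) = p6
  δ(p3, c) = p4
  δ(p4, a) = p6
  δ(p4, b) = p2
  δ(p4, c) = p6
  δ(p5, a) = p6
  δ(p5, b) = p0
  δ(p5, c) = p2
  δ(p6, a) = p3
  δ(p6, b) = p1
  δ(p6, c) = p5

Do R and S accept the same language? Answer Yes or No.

Yes

Exploring the product automaton R × S from the start pair (s0, p1), following both machines on each input symbol, reaches 7 state pairs: (s0, p1), (s2, p6), (s1, p2), (s3, p3), (s6, p5), (s5, p4), (s4, p0).
R accepts in {s0, s1, s2, s5, s6} and S accepts in {p1, p2, p4, p5, p6}. In every reachable pair the two components are either both accepting — (s0, p1), (s2, p6), (s1, p2), (s6, p5), (s5, p4) — or both non-accepting, so no string is accepted by exactly one of the machines: L(R) \ L(S) and L(S) \ L(R) are both empty.
Hence every string is accepted by R iff it is accepted by S, and the two languages coincide.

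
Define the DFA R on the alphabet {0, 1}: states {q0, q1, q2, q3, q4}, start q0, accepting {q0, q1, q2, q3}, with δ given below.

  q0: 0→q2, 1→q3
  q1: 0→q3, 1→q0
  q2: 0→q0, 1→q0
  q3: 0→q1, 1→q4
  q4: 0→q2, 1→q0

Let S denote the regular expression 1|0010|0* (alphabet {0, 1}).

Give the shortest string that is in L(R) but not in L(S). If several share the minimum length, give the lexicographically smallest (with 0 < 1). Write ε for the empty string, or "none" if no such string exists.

01

The string 01 is accepted by R but not by S.
No shorter string lies in the difference, and 01 is the lexicographically first length-2 string in L(R) \ L(S).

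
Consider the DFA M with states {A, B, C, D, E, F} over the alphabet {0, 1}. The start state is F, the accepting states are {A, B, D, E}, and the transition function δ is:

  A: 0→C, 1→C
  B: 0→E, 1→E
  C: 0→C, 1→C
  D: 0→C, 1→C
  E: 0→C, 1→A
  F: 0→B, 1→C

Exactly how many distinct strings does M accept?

5

The useful subgraph on states {A, B, E, F} is acyclic, so L(M) is finite; the longest accepting path visits 4 useful states, giving maximum string length 3.
Counting accepting paths from F by length: 1 of length 1, 2 of length 2, 2 of length 3. Total 5.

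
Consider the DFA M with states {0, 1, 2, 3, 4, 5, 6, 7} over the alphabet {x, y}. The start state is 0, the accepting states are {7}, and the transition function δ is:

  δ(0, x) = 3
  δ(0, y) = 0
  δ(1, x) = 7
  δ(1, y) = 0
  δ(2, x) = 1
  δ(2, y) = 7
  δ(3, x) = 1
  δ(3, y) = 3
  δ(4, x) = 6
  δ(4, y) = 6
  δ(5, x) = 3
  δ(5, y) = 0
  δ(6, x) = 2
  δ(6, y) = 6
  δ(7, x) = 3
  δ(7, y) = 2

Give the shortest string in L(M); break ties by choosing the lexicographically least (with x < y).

A breadth-first search from 0 reaches an accepting state first via the path 0 → 3 → 1 → 7 on input xxx.
No string of length < 3 is accepted (BFS exhausts all shorter strings without reaching an accepting state), and xxx is the lexicographically least accepting string of length 3.

xxx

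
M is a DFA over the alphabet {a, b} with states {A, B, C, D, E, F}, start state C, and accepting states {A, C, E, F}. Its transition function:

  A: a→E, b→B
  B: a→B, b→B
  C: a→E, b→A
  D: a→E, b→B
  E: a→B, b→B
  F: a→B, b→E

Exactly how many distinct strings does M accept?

The useful subgraph on states {A, C, E} is acyclic, so L(M) is finite; the longest accepting path visits 3 useful states, giving maximum string length 2.
Counting accepting paths from C by length: 1 of length 0, 2 of length 1, 1 of length 2. Total 4.

4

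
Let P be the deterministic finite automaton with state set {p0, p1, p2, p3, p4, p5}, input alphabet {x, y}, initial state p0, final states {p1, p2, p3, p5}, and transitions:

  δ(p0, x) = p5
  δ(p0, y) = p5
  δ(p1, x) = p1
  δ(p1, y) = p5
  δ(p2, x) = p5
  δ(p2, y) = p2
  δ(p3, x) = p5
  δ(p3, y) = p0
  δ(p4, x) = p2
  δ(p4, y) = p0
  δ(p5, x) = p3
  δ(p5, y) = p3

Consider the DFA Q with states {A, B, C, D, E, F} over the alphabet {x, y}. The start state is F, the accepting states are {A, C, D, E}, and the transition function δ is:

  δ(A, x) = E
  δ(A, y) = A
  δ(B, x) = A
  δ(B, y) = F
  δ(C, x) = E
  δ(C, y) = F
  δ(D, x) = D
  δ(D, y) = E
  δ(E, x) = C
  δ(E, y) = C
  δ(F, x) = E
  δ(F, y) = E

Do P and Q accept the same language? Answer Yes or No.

Exploring the product automaton P × Q from the start pair (p0, F), following both machines on each input symbol, reaches 3 state pairs: (p0, F), (p5, E), (p3, C).
P accepts in {p1, p2, p3, p5} and Q accepts in {A, C, D, E}. In every reachable pair the two components are either both accepting — (p5, E), (p3, C) — or both non-accepting, so no string is accepted by exactly one of the machines: L(P) \ L(Q) and L(Q) \ L(P) are both empty.
Hence every string is accepted by P iff it is accepted by Q, and the two languages coincide.

Yes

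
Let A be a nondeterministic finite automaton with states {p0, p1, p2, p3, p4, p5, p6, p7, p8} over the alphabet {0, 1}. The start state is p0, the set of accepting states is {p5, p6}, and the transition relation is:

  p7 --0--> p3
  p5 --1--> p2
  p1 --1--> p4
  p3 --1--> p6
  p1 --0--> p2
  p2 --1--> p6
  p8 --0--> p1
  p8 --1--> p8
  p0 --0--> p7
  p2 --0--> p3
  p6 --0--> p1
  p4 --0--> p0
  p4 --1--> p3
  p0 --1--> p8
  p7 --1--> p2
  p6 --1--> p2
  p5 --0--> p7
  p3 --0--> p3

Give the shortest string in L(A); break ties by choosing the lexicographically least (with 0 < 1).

A breadth-first search from p0 reaches an accepting state first via the path p0 → p7 → p3 → p6 on input 001.
No string of length < 3 is accepted (BFS exhausts all shorter strings without reaching an accepting state), and 001 is the lexicographically least accepting string of length 3.

001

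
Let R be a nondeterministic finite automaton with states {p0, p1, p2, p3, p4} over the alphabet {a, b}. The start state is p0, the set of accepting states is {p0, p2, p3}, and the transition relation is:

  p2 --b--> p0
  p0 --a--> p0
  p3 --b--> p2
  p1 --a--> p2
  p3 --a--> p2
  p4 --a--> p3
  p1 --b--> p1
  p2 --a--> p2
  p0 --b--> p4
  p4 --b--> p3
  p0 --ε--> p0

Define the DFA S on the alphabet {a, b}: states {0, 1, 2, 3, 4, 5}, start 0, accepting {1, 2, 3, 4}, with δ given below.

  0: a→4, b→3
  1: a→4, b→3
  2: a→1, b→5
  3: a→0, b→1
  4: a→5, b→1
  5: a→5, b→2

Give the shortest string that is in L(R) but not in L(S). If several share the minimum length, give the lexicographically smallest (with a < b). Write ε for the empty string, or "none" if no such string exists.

The empty string ε is accepted by R but not by S.
Since ε is the unique shortest string, it is the required witness.

ε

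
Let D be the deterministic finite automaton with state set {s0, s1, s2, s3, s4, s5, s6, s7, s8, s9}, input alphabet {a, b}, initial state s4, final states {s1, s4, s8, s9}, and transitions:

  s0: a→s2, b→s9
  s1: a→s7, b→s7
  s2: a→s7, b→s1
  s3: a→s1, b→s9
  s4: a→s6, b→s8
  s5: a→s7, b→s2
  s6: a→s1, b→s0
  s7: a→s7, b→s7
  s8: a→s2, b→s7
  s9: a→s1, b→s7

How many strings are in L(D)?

The useful subgraph on states {s0, s1, s2, s4, s6, s8, s9} is acyclic, so L(D) is finite; the longest accepting path visits 5 useful states, giving maximum string length 4.
Counting accepting paths from s4 by length: 1 of length 0, 1 of length 1, 1 of length 2, 2 of length 3, 2 of length 4. Total 7.

7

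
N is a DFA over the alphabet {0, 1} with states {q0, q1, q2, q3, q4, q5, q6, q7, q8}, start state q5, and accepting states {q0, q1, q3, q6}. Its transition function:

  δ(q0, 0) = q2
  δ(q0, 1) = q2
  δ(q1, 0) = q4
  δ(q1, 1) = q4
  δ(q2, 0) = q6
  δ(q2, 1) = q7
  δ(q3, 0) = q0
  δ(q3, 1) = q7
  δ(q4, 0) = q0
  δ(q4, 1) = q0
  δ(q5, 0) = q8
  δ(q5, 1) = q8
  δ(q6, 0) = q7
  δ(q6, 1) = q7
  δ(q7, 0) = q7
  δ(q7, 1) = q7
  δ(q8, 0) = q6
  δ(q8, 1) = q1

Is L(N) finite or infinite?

finite

The useful states (reachable from q5 and able to reach an accepting state) are {q0, q1, q2, q4, q5, q6, q8}.
Restricted to these states the transition graph has no cycle, so every accepting path has bounded length and L is finite.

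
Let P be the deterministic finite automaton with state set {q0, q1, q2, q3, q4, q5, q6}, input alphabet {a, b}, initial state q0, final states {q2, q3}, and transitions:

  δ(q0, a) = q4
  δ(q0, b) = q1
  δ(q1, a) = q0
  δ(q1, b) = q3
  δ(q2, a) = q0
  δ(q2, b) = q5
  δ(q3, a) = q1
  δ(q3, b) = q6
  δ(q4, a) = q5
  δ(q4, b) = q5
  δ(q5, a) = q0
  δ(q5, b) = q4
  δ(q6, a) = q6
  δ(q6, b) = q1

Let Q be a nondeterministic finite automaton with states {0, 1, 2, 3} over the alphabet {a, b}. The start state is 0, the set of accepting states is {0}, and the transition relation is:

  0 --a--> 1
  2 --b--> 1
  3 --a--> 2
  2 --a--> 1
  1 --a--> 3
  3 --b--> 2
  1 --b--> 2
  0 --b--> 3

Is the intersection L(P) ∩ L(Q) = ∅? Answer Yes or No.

Yes

Exploring the product automaton P × Q from the start pair (q0, 0), following both machines on each input symbol, reaches 18 state pairs: (q0, 0), (q4, 1), (q1, 3), (q5, 3), (q5, 2), (q0, 2), (q3, 2), (q4, 2), (q0, 1), (q1, 1), (q6, 1), (q5, 1), (q4, 3), (q1, 2), (q0, 3), (q6, 3), (q3, 1), (q6, 2).
P accepts in {q2, q3} and Q accepts in {0}; no reachable pair has both components accepting, so no string drives both machines to acceptance simultaneously and L(P) ∩ L(Q) = ∅.
So no string is accepted by both, and the intersection is empty.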